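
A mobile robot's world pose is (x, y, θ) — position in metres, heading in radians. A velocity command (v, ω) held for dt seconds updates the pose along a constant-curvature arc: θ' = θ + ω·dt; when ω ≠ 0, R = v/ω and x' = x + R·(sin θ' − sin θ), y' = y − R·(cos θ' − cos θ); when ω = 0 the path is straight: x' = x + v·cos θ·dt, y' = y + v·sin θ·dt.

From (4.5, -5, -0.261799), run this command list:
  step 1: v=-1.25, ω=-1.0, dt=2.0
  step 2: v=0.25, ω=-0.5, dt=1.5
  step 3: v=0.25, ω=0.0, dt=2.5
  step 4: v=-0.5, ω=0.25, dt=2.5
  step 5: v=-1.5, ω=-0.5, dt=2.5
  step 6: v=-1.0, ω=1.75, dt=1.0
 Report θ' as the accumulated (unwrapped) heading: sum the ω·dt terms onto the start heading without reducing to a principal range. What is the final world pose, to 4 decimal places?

(8.3271, -1.9481, -1.8868)

step 1: θ'=-2.2618 (R=1.2500) → pose (3.8603, -2.9960, -2.2618)
step 2: θ'=-3.0118 (R=-0.5000) → pose (3.5397, -3.1731, -3.0118)
step 3: θ'=-3.0118 (straight) → pose (2.9199, -3.2540, -3.0118)
step 4: θ'=-2.3868 (R=-2.0000) → pose (4.0313, -2.7276, -2.3868)
step 5: θ'=-3.6368 (R=3.0000) → pose (7.5124, -2.2733, -3.6368)
step 6: θ'=-1.8868 (R=-0.5714) → pose (8.3271, -1.9481, -1.8868)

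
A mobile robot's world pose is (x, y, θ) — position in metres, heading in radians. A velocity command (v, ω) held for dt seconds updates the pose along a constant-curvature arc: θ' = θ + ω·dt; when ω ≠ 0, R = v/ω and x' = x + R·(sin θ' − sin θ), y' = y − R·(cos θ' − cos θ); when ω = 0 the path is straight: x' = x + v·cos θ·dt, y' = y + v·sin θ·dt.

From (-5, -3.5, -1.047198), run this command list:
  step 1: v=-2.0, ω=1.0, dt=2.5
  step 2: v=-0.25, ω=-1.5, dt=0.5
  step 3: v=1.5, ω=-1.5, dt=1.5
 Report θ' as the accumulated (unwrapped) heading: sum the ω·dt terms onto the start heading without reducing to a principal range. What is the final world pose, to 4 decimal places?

step 1: θ'=1.4528 (R=-2.0000) → pose (-8.7181, -4.2646, 1.4528)
step 2: θ'=0.7028 (R=0.1667) → pose (-8.7759, -4.3721, 0.7028)
step 3: θ'=-1.5472 (R=-1.0000) → pose (-7.1298, -5.1115, -1.5472)

(-7.1298, -5.1115, -1.5472)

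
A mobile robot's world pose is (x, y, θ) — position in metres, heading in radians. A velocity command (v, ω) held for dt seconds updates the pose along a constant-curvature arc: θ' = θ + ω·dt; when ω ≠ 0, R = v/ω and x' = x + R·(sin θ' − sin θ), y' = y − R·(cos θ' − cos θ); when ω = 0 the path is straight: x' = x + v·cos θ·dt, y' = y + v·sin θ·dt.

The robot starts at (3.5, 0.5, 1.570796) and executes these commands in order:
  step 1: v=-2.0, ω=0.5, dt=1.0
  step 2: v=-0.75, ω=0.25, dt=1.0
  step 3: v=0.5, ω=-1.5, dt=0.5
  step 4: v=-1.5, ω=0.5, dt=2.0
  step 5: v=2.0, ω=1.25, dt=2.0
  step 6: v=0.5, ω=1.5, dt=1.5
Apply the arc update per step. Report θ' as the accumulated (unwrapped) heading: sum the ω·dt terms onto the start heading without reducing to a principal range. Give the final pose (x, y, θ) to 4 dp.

step 1: θ'=2.0708 (R=-4.0000) → pose (3.9897, -1.4177, 2.0708)
step 2: θ'=2.3208 (R=-3.0000) → pose (4.4274, -2.0243, 2.3208)
step 3: θ'=1.5708 (R=-0.3333) → pose (4.3379, -1.7971, 1.5708)
step 4: θ'=2.5708 (R=-3.0000) → pose (5.7170, -4.3215, 2.5708)
step 5: θ'=5.0708 (R=1.6000) → pose (3.3542, -6.2291, 5.0708)
step 6: θ'=7.3208 (R=0.3333) → pose (3.9534, -6.2816, 7.3208)

(3.9534, -6.2816, 7.3208)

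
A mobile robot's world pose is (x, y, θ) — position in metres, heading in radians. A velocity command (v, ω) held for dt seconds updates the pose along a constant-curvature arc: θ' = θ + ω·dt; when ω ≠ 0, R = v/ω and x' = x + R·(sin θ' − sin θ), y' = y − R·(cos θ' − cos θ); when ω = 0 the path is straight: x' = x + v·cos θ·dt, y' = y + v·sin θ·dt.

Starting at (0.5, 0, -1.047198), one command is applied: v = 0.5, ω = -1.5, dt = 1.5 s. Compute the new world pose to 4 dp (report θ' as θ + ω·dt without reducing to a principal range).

(0.1597, -0.4960, -3.2972)

θ' = -1.0472 + -1.5·1.5 = -3.2972
R = v/ω = 0.5/-1.5 = -0.3333
x' = 0.5 + -0.3333·(sin -3.2972 − sin -1.0472) = 0.1597
y' = 0 − -0.3333·(cos -3.2972 − cos -1.0472) = -0.4960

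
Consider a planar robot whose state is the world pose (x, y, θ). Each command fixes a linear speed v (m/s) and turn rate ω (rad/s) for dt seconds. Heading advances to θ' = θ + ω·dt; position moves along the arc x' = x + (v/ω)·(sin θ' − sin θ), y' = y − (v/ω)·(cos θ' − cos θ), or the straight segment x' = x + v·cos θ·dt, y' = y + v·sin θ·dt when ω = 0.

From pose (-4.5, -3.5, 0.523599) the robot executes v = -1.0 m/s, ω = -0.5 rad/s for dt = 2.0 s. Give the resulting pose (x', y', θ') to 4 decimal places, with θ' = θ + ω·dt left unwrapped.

θ' = 0.5236 + -0.5·2.0 = -0.4764
R = v/ω = -1.0/-0.5 = 2.0000
x' = -4.5 + 2.0000·(sin -0.4764 − sin 0.5236) = -6.4172
y' = -3.5 − 2.0000·(cos -0.4764 − cos 0.5236) = -3.5453

(-6.4172, -3.5453, -0.4764)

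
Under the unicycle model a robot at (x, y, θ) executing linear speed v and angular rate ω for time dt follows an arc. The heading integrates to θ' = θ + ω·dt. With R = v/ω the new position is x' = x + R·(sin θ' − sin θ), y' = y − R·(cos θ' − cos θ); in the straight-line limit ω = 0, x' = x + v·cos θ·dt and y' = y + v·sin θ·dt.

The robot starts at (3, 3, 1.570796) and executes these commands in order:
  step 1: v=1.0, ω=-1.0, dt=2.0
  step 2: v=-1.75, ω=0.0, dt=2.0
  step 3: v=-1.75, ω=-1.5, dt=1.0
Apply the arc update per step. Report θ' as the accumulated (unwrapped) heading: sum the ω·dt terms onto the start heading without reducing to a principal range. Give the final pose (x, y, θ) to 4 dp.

step 1: θ'=-0.4292 (R=-1.0000) → pose (4.4161, 3.9093, -0.4292)
step 2: θ'=-0.4292 (straight) → pose (1.2336, 5.3658, -0.4292)
step 3: θ'=-1.9292 (R=1.1667) → pose (0.6266, 6.8359, -1.9292)

(0.6266, 6.8359, -1.9292)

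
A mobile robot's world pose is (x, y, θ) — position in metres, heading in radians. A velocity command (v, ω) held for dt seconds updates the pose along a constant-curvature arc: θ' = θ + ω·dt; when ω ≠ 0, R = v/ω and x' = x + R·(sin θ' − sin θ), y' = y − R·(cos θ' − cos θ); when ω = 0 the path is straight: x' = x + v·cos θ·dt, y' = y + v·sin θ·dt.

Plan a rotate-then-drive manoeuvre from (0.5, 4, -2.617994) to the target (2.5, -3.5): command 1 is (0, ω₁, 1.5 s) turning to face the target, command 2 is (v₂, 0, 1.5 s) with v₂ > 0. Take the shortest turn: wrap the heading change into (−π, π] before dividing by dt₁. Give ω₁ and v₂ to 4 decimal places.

ω₁ = 0.8719, v₂ = 5.1747

heading to target = atan2(-3.5−4, 2.5−0.5) = -1.3102
Δθ = wrap(-1.3102 − -2.6180) = 1.3078; ω₁ = Δθ/dt₁ = 0.8719
distance = √((2.5−0.5)² + (-3.5−4)²) = 7.7621; v₂ = distance/dt₂ = 5.1747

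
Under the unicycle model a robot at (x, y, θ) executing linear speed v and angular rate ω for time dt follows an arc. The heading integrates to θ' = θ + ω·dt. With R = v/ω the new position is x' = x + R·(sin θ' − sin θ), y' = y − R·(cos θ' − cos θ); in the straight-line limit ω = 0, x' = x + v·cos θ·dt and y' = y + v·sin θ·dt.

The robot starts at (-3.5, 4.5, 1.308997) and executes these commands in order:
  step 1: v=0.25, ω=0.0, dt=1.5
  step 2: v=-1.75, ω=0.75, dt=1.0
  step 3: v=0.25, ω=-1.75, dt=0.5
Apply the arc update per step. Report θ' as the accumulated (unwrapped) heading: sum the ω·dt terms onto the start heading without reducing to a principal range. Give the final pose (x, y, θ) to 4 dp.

(-3.2160, 3.2848, 1.1840)

step 1: θ'=1.3090 (straight) → pose (-3.4029, 4.8622, 1.3090)
step 2: θ'=2.0590 (R=-2.3333) → pose (-3.2099, 3.1639, 2.0590)
step 3: θ'=1.1840 (R=-0.1429) → pose (-3.2160, 3.2848, 1.1840)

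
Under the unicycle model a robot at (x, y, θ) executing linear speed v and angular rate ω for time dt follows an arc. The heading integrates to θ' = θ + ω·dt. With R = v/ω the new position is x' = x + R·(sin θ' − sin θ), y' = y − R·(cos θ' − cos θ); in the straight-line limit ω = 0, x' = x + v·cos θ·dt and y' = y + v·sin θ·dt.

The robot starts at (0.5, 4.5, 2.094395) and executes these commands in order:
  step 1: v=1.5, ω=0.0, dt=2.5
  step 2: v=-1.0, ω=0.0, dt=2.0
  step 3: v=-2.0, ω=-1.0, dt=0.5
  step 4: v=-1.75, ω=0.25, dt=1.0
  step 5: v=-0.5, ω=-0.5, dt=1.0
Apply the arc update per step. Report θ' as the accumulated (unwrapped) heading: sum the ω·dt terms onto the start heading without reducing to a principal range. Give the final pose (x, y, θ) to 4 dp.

step 1: θ'=2.0944 (straight) → pose (-1.3750, 7.7476, 2.0944)
step 2: θ'=2.0944 (straight) → pose (-0.3750, 6.0155, 2.0944)
step 3: θ'=1.5944 (R=2.0000) → pose (-0.1076, 5.0627, 1.5944)
step 4: θ'=1.8444 (R=-7.0000) → pose (0.1508, 3.3365, 1.8444)
step 5: θ'=1.3444 (R=1.0000) → pose (0.1625, 2.8419, 1.3444)

(0.1625, 2.8419, 1.3444)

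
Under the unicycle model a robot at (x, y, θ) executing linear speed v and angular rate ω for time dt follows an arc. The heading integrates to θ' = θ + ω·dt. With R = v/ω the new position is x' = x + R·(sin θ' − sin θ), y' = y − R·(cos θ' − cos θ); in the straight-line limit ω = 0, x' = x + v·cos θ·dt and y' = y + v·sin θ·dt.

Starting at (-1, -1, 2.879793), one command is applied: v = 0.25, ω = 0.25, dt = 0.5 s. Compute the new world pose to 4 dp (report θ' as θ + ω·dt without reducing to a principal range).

(-1.1224, -0.9753, 3.0048)

θ' = 2.8798 + 0.25·0.5 = 3.0048
R = v/ω = 0.25/0.25 = 1.0000
x' = -1 + 1.0000·(sin 3.0048 − sin 2.8798) = -1.1224
y' = -1 − 1.0000·(cos 3.0048 − cos 2.8798) = -0.9753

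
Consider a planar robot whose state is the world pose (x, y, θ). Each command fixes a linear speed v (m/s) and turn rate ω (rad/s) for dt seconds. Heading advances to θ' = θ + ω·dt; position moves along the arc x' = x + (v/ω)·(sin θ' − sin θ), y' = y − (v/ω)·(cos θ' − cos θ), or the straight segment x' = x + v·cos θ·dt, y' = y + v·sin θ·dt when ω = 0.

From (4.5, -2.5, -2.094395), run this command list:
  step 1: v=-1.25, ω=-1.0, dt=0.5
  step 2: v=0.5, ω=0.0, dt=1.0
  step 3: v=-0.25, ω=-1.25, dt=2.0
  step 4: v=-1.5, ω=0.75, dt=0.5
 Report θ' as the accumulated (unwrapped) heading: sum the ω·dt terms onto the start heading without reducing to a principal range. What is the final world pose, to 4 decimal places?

(4.6507, -3.2946, -4.7194)

step 1: θ'=-2.5944 (R=1.2500) → pose (4.9322, -2.0575, -2.5944)
step 2: θ'=-2.5944 (straight) → pose (4.5052, -2.3177, -2.5944)
step 3: θ'=-5.0944 (R=0.2000) → pose (4.7948, -2.5630, -5.0944)
step 4: θ'=-4.7194 (R=-2.0000) → pose (4.6507, -3.2946, -4.7194)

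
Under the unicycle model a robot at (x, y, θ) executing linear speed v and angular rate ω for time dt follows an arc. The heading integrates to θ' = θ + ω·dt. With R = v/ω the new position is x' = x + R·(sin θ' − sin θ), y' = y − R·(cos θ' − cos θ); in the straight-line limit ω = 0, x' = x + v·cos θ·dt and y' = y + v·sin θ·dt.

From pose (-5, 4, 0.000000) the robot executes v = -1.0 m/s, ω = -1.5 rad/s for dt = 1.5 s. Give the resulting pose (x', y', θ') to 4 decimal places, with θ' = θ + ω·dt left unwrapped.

(-5.5187, 5.0854, -2.2500)

θ' = 0.0000 + -1.5·1.5 = -2.2500
R = v/ω = -1.0/-1.5 = 0.6667
x' = -5 + 0.6667·(sin -2.2500 − sin 0.0000) = -5.5187
y' = 4 − 0.6667·(cos -2.2500 − cos 0.0000) = 5.0854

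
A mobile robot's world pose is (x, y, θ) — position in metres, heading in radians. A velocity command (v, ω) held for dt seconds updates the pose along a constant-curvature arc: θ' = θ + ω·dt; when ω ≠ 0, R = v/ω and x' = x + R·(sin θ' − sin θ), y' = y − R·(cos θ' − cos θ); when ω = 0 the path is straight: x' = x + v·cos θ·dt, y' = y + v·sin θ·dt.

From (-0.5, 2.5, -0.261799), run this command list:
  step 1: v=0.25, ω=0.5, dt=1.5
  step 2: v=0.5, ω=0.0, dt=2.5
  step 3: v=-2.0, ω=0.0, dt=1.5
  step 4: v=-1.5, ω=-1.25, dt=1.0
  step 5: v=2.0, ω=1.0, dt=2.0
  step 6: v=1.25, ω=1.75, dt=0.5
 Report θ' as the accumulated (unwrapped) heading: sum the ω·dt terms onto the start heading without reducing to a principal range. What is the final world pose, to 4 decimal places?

(0.1347, 3.3082, 2.1132)

step 1: θ'=0.4882 (R=0.5000) → pose (-0.1361, 2.5414, 0.4882)
step 2: θ'=0.4882 (straight) → pose (0.9679, 3.1277, 0.4882)
step 3: θ'=0.4882 (straight) → pose (-1.6816, 1.7206, 0.4882)
step 4: θ'=-0.7618 (R=1.2000) → pose (-3.0727, 1.9121, -0.7618)
step 5: θ'=1.2382 (R=2.0000) → pose (0.1981, 2.7063, 1.2382)
step 6: θ'=2.1132 (R=0.7143) → pose (0.1347, 3.3082, 2.1132)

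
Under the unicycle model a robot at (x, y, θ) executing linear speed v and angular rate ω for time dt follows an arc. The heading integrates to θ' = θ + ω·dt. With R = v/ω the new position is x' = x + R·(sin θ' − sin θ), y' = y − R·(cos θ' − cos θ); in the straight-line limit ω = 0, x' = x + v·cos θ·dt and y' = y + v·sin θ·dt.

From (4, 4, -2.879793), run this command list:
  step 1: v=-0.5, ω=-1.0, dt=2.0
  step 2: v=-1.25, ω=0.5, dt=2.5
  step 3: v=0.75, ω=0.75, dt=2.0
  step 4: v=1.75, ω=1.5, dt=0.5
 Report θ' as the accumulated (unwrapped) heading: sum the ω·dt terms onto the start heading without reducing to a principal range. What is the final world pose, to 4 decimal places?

(4.4417, -0.3838, -1.3798)

step 1: θ'=-4.8798 (R=0.5000) → pose (4.6224, 3.4337, -4.8798)
step 2: θ'=-3.6298 (R=-2.5000) → pose (5.9149, 0.8092, -3.6298)
step 3: θ'=-2.1298 (R=1.0000) → pose (4.5981, 0.4564, -2.1298)
step 4: θ'=-1.3798 (R=1.1667) → pose (4.4417, -0.3838, -1.3798)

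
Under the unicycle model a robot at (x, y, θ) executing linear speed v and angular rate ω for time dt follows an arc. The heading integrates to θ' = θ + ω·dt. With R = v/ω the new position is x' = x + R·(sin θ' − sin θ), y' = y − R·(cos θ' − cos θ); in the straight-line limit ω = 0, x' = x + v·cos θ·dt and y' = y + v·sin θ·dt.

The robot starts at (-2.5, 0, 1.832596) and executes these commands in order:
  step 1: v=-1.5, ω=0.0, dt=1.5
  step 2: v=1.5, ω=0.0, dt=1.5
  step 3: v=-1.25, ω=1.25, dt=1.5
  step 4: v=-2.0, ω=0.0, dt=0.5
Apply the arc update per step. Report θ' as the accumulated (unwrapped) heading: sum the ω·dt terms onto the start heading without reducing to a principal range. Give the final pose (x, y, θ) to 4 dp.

step 1: θ'=1.8326 (straight) → pose (-1.9177, -2.1733, 1.8326)
step 2: θ'=1.8326 (straight) → pose (-2.5000, 0.0000, 1.8326)
step 3: θ'=3.7076 (R=-1.0000) → pose (-0.9978, -0.5852, 3.7076)
step 4: θ'=3.7076 (straight) → pose (-0.1538, -0.0490, 3.7076)

(-0.1538, -0.0490, 3.7076)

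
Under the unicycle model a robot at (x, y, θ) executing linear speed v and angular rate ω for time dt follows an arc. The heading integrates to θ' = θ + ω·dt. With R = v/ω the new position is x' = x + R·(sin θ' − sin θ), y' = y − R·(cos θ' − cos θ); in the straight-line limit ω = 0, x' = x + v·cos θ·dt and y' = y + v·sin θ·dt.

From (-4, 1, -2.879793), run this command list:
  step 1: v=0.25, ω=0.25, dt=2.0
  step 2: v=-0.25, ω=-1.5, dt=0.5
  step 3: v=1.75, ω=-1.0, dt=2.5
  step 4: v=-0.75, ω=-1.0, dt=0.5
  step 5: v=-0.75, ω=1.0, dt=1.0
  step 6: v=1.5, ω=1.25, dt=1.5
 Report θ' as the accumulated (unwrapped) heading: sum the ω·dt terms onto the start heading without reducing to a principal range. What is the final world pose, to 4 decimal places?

step 1: θ'=-2.3798 (R=1.0000) → pose (-4.4314, 0.7577, -2.3798)
step 2: θ'=-3.1298 (R=0.1667) → pose (-4.3183, 0.8037, -3.1298)
step 3: θ'=-5.6298 (R=-1.7500) → pose (-5.4028, 3.9431, -5.6298)
step 4: θ'=-6.1298 (R=0.7500) → pose (-5.7441, 3.7975, -6.1298)
step 5: θ'=-5.1298 (R=-0.7500) → pose (-6.3151, 3.3603, -5.1298)
step 6: θ'=-3.2548 (R=1.2000) → pose (-7.2765, 5.0391, -3.2548)

(-7.2765, 5.0391, -3.2548)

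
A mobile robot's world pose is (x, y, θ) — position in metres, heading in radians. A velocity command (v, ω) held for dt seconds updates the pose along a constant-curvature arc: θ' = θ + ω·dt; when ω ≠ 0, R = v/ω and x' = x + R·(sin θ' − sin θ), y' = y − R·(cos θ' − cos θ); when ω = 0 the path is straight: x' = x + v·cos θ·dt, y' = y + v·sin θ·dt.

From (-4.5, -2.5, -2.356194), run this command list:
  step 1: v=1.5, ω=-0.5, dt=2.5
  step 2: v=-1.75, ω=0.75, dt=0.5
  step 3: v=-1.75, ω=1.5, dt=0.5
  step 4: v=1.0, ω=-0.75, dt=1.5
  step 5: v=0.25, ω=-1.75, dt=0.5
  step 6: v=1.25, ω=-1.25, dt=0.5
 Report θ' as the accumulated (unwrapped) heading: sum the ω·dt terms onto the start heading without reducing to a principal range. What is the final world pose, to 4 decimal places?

step 1: θ'=-3.6062 (R=-3.0000) → pose (-7.9655, -3.0607, -3.6062)
step 2: θ'=-3.2312 (R=-2.3333) → pose (-7.1288, -3.2987, -3.2312)
step 3: θ'=-2.4812 (R=-1.1667) → pose (-6.3088, -3.0580, -2.4812)
step 4: θ'=-3.6062 (R=-1.3333) → pose (-7.7241, -3.1970, -3.6062)
step 5: θ'=-4.4812 (R=-0.1429) → pose (-7.7991, -3.1021, -4.4812)
step 6: θ'=-5.1062 (R=-1.0000) → pose (-7.7492, -2.4892, -5.1062)

(-7.7492, -2.4892, -5.1062)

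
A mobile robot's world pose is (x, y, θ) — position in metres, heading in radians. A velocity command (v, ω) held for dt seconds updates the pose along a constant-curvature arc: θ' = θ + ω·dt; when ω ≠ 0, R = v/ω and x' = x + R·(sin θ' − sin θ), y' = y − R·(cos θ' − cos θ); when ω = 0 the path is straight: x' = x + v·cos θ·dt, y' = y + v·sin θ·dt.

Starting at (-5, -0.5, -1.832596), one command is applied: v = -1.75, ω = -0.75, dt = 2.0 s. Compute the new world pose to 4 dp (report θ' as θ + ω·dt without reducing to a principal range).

(-2.3032, 1.1870, -3.3326)

θ' = -1.8326 + -0.75·2.0 = -3.3326
R = v/ω = -1.75/-0.75 = 2.3333
x' = -5 + 2.3333·(sin -3.3326 − sin -1.8326) = -2.3032
y' = -0.5 − 2.3333·(cos -3.3326 − cos -1.8326) = 1.1870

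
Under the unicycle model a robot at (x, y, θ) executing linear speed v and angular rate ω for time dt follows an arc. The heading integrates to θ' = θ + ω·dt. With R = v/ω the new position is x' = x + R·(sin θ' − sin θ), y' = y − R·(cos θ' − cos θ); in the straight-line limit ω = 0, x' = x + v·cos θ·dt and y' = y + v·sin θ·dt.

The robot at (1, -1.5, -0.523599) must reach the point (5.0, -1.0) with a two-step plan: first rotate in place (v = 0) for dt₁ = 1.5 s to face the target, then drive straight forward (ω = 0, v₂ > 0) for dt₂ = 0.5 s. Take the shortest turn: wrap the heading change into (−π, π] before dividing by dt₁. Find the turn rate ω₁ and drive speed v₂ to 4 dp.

ω₁ = 0.4320, v₂ = 8.0623

heading to target = atan2(-1−-1.5, 5−1) = 0.1244
Δθ = wrap(0.1244 − -0.5236) = 0.6480; ω₁ = Δθ/dt₁ = 0.4320
distance = √((5−1)² + (-1−-1.5)²) = 4.0311; v₂ = distance/dt₂ = 8.0623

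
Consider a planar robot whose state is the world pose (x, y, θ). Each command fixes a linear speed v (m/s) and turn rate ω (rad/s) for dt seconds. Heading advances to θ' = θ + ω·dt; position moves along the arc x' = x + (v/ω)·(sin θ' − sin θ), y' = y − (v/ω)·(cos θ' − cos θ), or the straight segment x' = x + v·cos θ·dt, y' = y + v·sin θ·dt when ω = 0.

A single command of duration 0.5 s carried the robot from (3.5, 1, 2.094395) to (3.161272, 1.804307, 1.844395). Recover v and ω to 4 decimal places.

Δθ = 1.844395 − 2.094395 = -0.250000
ω = Δθ/dt = -0.250000/0.5 = -0.5000
R = −Δy/(cos θ' − cos θ) = -3.5000
v = R·ω = -3.5000·-0.5000 = 1.7500

v = 1.7500, ω = -0.5000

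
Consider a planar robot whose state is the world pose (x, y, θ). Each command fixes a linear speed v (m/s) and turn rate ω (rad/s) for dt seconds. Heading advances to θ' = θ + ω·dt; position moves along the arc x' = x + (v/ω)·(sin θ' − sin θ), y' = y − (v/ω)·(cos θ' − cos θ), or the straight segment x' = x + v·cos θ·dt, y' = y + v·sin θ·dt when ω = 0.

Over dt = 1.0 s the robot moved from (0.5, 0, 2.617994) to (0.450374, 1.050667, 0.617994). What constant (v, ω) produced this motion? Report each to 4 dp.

v = 1.2500, ω = -2.0000

Δθ = 0.617994 − 2.617994 = -2.000000
ω = Δθ/dt = -2.000000/1.0 = -2.0000
R = −Δy/(cos θ' − cos θ) = -0.6250
v = R·ω = -0.6250·-2.0000 = 1.2500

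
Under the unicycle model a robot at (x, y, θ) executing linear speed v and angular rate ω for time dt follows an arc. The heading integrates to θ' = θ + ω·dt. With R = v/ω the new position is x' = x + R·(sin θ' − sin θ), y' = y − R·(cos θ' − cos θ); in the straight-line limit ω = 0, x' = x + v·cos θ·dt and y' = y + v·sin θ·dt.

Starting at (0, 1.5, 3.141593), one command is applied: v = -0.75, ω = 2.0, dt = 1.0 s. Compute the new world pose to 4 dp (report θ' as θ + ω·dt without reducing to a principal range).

θ' = 3.1416 + 2.0·1.0 = 5.1416
R = v/ω = -0.75/2.0 = -0.3750
x' = 0 + -0.3750·(sin 5.1416 − sin 3.1416) = 0.3410
y' = 1.5 − -0.3750·(cos 5.1416 − cos 3.1416) = 2.0311

(0.3410, 2.0311, 5.1416)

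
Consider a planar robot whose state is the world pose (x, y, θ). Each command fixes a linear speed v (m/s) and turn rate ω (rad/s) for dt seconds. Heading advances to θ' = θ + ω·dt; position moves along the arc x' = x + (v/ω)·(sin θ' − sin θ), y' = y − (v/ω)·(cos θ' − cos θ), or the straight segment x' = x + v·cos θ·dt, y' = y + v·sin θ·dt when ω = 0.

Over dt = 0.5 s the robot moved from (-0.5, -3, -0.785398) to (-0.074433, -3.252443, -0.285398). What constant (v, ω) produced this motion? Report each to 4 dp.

v = 1.0000, ω = 1.0000

Δθ = -0.285398 − -0.785398 = 0.500000
ω = Δθ/dt = 0.500000/0.5 = 1.0000
R = Δx/(sin θ' − sin θ) = 1.0000
v = R·ω = 1.0000·1.0000 = 1.0000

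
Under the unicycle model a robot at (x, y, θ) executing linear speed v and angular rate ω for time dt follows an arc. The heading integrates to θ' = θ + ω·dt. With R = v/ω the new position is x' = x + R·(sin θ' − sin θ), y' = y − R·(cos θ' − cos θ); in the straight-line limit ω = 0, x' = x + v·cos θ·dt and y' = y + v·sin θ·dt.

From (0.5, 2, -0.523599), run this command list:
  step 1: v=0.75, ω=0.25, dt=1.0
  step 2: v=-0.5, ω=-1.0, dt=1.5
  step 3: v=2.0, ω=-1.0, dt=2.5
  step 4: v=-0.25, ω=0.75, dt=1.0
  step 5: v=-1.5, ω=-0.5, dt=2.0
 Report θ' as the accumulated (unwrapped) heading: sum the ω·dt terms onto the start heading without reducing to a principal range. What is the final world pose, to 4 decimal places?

(-0.9290, -0.5435, -4.5236)

step 1: θ'=-0.2736 (R=3.0000) → pose (1.1894, 1.7097, -0.2736)
step 2: θ'=-1.7736 (R=0.5000) → pose (0.8348, 2.2918, -1.7736)
step 3: θ'=-4.2736 (R=-2.0000) → pose (-2.9348, 1.8449, -4.2736)
step 4: θ'=-3.5236 (R=-0.3333) → pose (-2.7573, 1.6772, -3.5236)
step 5: θ'=-4.5236 (R=3.0000) → pose (-0.9290, -0.5435, -4.5236)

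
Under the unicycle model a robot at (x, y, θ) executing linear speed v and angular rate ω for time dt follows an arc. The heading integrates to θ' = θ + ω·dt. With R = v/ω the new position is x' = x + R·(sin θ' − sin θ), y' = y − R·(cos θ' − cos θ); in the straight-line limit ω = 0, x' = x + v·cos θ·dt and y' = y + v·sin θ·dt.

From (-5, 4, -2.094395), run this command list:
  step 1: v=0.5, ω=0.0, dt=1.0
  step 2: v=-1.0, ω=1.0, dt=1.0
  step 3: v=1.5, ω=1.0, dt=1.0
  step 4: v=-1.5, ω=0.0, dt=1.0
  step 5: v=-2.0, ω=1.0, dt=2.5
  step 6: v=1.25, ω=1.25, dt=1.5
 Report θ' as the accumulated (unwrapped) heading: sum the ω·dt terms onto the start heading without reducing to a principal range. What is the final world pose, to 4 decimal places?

step 1: θ'=-2.0944 (straight) → pose (-5.2500, 3.5670, -2.0944)
step 2: θ'=-1.0944 (R=-1.0000) → pose (-5.2274, 4.5256, -1.0944)
step 3: θ'=-0.0944 (R=1.5000) → pose (-4.0358, 3.7201, -0.0944)
step 4: θ'=-0.0944 (straight) → pose (-5.5291, 3.8615, -0.0944)
step 5: θ'=2.4056 (R=-2.0000) → pose (-7.0603, 0.3881, 2.4056)
step 6: θ'=4.2806 (R=1.0000) → pose (-8.6398, 0.0654, 4.2806)

(-8.6398, 0.0654, 4.2806)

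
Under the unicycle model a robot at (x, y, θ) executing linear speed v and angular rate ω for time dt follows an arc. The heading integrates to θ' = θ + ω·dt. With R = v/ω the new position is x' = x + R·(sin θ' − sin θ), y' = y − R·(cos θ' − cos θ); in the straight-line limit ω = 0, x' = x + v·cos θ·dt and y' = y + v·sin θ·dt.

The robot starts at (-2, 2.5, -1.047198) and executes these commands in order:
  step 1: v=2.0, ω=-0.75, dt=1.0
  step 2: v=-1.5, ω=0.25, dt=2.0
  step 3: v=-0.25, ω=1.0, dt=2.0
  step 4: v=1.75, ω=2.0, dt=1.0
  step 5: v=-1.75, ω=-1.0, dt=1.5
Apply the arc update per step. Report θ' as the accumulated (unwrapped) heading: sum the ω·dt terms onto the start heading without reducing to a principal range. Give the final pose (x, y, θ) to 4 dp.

step 1: θ'=-1.7972 (R=-2.6667) → pose (-1.7108, 0.5681, -1.7972)
step 2: θ'=-1.2972 (R=-6.0000) → pose (-1.7808, 3.5361, -1.2972)
step 3: θ'=0.7028 (R=-0.2500) → pose (-2.1831, 3.6593, 0.7028)
step 4: θ'=2.7028 (R=0.8750) → pose (-2.3770, 5.1191, 2.7028)
step 5: θ'=1.2028 (R=1.7500) → pose (-1.4876, 2.9053, 1.2028)

(-1.4876, 2.9053, 1.2028)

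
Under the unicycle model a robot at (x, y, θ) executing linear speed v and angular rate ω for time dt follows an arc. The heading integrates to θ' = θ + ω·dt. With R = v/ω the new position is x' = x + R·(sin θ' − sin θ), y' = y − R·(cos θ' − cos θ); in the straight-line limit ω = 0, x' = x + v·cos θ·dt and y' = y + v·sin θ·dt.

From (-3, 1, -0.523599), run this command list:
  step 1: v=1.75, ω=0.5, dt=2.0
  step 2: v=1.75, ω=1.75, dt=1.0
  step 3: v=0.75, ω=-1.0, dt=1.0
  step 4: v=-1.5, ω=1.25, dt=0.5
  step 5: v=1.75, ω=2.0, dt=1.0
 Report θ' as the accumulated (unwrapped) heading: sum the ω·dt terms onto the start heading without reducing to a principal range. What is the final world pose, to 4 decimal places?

(-0.8568, 2.8134, 3.8514)

step 1: θ'=0.4764 (R=3.5000) → pose (0.3550, 0.9208, 0.4764)
step 2: θ'=2.2264 (R=1.0000) → pose (0.6891, 2.4191, 2.2264)
step 3: θ'=1.2264 (R=-0.7500) → pose (0.5777, 3.1295, 1.2264)
step 4: θ'=1.8514 (R=-1.2000) → pose (0.5542, 2.3921, 1.8514)
step 5: θ'=3.8514 (R=0.8750) → pose (-0.8568, 2.8134, 3.8514)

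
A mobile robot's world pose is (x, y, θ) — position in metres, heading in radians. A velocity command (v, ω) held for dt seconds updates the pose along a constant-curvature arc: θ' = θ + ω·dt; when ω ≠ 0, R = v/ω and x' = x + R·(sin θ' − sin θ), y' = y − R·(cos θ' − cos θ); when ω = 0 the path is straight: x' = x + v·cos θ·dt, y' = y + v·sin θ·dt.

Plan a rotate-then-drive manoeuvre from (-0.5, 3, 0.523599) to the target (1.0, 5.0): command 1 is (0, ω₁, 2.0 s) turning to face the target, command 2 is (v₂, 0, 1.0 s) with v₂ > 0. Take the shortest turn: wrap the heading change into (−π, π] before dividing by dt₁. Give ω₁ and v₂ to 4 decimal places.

heading to target = atan2(5−3, 1−-0.5) = 0.9273
Δθ = wrap(0.9273 − 0.5236) = 0.4037; ω₁ = Δθ/dt₁ = 0.2018
distance = √((1−-0.5)² + (5−3)²) = 2.5000; v₂ = distance/dt₂ = 2.5000

ω₁ = 0.2018, v₂ = 2.5000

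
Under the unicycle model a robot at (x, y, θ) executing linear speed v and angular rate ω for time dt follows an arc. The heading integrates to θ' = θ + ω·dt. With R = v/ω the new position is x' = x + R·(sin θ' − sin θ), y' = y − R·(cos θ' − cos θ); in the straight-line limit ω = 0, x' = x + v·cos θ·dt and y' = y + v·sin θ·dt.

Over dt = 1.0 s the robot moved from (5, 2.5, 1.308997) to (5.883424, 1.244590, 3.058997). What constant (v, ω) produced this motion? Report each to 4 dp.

Δθ = 3.058997 − 1.308997 = 1.750000
ω = Δθ/dt = 1.750000/1.0 = 1.7500
R = −Δy/(cos θ' − cos θ) = -1.0000
v = R·ω = -1.0000·1.7500 = -1.7500

v = -1.7500, ω = 1.7500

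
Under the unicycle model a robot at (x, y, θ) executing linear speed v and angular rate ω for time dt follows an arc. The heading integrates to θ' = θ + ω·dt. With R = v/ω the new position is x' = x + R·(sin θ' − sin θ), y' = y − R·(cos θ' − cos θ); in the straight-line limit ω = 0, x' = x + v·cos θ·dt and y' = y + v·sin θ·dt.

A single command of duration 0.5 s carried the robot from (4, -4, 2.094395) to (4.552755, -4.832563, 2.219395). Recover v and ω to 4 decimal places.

Δθ = 2.219395 − 2.094395 = 0.125000
ω = Δθ/dt = 0.125000/0.5 = 0.2500
R = −Δy/(cos θ' − cos θ) = -8.0000
v = R·ω = -8.0000·0.2500 = -2.0000

v = -2.0000, ω = 0.2500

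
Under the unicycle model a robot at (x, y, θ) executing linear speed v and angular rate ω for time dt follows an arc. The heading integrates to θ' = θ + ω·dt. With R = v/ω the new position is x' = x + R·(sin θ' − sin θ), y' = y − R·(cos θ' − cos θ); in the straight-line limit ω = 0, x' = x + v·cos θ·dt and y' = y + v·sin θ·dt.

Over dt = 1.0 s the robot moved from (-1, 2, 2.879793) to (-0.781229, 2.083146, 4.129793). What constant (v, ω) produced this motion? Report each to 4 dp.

Δθ = 4.129793 − 2.879793 = 1.250000
ω = Δθ/dt = 1.250000/1.0 = 1.2500
R = Δx/(sin θ' − sin θ) = -0.2000
v = R·ω = -0.2000·1.2500 = -0.2500

v = -0.2500, ω = 1.2500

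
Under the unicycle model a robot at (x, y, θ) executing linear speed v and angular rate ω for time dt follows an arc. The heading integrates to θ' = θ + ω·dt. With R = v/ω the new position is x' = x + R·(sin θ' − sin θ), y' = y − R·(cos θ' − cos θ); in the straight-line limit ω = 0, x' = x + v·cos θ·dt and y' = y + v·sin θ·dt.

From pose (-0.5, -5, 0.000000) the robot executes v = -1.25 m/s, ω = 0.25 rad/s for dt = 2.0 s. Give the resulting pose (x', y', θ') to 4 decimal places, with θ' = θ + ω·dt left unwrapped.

(-2.8971, -5.6121, 0.5000)

θ' = 0.0000 + 0.25·2.0 = 0.5000
R = v/ω = -1.25/0.25 = -5.0000
x' = -0.5 + -5.0000·(sin 0.5000 − sin 0.0000) = -2.8971
y' = -5 − -5.0000·(cos 0.5000 − cos 0.0000) = -5.6121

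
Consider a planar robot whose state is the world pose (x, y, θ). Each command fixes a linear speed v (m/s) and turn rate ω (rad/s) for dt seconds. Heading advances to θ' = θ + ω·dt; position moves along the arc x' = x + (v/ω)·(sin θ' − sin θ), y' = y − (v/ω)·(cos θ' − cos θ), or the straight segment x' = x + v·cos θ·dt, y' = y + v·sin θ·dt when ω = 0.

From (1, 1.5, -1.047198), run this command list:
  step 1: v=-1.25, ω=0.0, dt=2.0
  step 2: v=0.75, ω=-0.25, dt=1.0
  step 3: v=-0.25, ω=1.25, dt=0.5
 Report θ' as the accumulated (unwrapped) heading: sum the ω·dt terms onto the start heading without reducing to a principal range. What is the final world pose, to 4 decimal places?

step 1: θ'=-1.0472 (straight) → pose (-0.2500, 3.6651, -1.0472)
step 2: θ'=-1.2972 (R=-3.0000) → pose (0.0403, 2.9757, -1.2972)
step 3: θ'=-0.6722 (R=-0.2000) → pose (-0.0277, 3.0781, -0.6722)

(-0.0277, 3.0781, -0.6722)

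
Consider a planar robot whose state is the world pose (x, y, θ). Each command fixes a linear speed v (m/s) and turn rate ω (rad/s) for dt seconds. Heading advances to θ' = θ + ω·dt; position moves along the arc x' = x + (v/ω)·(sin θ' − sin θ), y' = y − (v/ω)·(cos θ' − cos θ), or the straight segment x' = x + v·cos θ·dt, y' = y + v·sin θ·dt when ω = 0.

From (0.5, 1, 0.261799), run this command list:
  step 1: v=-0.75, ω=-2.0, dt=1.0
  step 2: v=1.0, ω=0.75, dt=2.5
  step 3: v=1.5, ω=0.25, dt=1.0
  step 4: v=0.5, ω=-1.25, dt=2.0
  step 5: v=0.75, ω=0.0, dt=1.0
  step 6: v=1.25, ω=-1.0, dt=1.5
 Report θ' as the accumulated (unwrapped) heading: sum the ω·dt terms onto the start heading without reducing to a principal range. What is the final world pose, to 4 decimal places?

step 1: θ'=-1.7382 (R=0.3750) → pose (0.0332, 1.4247, -1.7382)
step 2: θ'=0.1368 (R=1.3333) → pose (1.5297, -0.1183, 0.1368)
step 3: θ'=0.3868 (R=6.0000) → pose (2.9748, 0.2689, 0.3868)
step 4: θ'=-2.1132 (R=-0.4000) → pose (3.4683, -0.3080, -2.1132)
step 5: θ'=-2.1132 (straight) → pose (3.0812, -0.9504, -2.1132)
step 6: θ'=-3.6132 (R=-1.2500) → pose (1.4427, -1.4187, -3.6132)

(1.4427, -1.4187, -3.6132)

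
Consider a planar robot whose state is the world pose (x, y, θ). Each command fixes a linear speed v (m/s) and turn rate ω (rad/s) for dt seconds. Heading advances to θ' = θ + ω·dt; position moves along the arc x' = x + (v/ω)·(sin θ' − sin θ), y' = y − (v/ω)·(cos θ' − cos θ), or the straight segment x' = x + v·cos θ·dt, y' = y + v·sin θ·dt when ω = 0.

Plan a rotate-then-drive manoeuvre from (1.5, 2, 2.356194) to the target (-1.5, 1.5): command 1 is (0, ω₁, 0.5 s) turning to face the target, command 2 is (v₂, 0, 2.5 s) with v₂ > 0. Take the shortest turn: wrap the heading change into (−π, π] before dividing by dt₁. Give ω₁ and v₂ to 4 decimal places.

ω₁ = 1.9011, v₂ = 1.2166

heading to target = atan2(1.5−2, -1.5−1.5) = -2.9764
Δθ = wrap(-2.9764 − 2.3562) = 0.9505; ω₁ = Δθ/dt₁ = 1.9011
distance = √((-1.5−1.5)² + (1.5−2)²) = 3.0414; v₂ = distance/dt₂ = 1.2166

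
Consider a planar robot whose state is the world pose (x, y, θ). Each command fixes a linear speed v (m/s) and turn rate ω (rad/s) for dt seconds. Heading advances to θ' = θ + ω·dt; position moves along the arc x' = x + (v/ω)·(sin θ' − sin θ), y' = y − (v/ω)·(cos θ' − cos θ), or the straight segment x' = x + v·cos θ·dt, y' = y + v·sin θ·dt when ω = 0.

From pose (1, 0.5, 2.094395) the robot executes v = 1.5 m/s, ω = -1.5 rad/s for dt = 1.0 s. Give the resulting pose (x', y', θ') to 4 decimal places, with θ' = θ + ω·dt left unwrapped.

(1.3060, 1.8285, 0.5944)

θ' = 2.0944 + -1.5·1.0 = 0.5944
R = v/ω = 1.5/-1.5 = -1.0000
x' = 1 + -1.0000·(sin 0.5944 − sin 2.0944) = 1.3060
y' = 0.5 − -1.0000·(cos 0.5944 − cos 2.0944) = 1.8285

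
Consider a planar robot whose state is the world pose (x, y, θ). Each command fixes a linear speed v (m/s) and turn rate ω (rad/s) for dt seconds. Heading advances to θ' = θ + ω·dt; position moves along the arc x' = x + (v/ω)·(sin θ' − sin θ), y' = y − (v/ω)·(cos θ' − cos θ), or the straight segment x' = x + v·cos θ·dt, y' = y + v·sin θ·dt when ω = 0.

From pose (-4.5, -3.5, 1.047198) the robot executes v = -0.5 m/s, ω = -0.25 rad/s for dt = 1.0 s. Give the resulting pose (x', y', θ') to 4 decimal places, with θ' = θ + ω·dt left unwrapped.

θ' = 1.0472 + -0.25·1.0 = 0.7972
R = v/ω = -0.5/-0.25 = 2.0000
x' = -4.5 + 2.0000·(sin 0.7972 − sin 1.0472) = -4.8012
y' = -3.5 − 2.0000·(cos 0.7972 − cos 1.0472) = -3.8974

(-4.8012, -3.8974, 0.7972)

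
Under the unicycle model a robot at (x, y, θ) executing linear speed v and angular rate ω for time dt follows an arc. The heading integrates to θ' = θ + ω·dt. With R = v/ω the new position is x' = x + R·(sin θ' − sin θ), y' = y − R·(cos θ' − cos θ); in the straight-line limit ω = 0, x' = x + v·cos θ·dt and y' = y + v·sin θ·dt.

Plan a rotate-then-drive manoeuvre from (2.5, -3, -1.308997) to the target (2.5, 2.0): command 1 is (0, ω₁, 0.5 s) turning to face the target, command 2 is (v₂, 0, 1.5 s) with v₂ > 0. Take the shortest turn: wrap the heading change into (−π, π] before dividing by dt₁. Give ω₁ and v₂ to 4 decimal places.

ω₁ = 5.7596, v₂ = 3.3333

heading to target = atan2(2−-3, 2.5−2.5) = 1.5708
Δθ = wrap(1.5708 − -1.3090) = 2.8798; ω₁ = Δθ/dt₁ = 5.7596
distance = √((2.5−2.5)² + (2−-3)²) = 5.0000; v₂ = distance/dt₂ = 3.3333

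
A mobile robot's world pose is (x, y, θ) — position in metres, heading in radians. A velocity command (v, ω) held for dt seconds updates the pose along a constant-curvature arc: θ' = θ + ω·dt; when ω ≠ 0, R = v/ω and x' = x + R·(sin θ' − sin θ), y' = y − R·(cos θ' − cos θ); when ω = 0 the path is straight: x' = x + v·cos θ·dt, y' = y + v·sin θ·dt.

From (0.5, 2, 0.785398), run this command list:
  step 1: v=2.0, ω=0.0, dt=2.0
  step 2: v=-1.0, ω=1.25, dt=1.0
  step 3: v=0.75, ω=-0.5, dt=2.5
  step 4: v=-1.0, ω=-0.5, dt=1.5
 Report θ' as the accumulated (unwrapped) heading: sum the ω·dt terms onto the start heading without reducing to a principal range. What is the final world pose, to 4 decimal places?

step 1: θ'=0.7854 (straight) → pose (3.3284, 4.8284, 0.7854)
step 2: θ'=2.0354 (R=-0.8000) → pose (3.1789, 3.9043, 2.0354)
step 3: θ'=0.7854 (R=-1.5000) → pose (3.4593, 5.6370, 0.7854)
step 4: θ'=0.0354 (R=2.0000) → pose (2.1158, 5.0525, 0.0354)

(2.1158, 5.0525, 0.0354)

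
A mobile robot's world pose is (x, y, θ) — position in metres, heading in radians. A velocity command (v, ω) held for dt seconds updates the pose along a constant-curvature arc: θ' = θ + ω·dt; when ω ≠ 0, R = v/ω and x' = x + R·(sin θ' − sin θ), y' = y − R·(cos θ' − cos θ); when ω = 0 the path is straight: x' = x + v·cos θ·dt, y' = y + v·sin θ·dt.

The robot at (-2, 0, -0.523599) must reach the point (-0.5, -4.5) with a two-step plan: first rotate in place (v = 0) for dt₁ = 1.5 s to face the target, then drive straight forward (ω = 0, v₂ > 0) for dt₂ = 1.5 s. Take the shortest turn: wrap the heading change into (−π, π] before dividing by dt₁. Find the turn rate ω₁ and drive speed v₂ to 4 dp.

heading to target = atan2(-4.5−0, -0.5−-2) = -1.2490
Δθ = wrap(-1.2490 − -0.5236) = -0.7254; ω₁ = Δθ/dt₁ = -0.4836
distance = √((-0.5−-2)² + (-4.5−0)²) = 4.7434; v₂ = distance/dt₂ = 3.1623

ω₁ = -0.4836, v₂ = 3.1623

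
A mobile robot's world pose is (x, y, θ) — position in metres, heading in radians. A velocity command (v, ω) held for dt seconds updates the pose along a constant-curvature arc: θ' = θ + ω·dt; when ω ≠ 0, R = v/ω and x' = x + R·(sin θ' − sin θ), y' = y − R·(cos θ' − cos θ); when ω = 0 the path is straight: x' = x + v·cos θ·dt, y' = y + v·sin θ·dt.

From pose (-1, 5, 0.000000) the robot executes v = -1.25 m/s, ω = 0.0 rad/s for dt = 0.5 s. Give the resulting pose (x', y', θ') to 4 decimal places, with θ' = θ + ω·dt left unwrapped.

θ' = 0.0000 + 0.0·0.5 = 0.0000
ω = 0 → straight: x' = -1 + -1.25·cos(0.0000)·0.5 = -1.6250
y' = 5 + -1.25·sin(0.0000)·0.5 = 5.0000

(-1.6250, 5.0000, 0.0000)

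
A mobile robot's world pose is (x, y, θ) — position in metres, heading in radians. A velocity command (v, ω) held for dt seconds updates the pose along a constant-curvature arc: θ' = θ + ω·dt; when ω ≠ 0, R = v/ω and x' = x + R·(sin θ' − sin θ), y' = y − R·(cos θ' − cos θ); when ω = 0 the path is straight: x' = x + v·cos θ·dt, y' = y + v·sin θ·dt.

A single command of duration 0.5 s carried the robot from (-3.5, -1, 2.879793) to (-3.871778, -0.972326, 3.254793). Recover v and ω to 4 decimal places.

Δθ = 3.254793 − 2.879793 = 0.375000
ω = Δθ/dt = 0.375000/0.5 = 0.7500
R = Δx/(sin θ' − sin θ) = 1.0000
v = R·ω = 1.0000·0.7500 = 0.7500

v = 0.7500, ω = 0.7500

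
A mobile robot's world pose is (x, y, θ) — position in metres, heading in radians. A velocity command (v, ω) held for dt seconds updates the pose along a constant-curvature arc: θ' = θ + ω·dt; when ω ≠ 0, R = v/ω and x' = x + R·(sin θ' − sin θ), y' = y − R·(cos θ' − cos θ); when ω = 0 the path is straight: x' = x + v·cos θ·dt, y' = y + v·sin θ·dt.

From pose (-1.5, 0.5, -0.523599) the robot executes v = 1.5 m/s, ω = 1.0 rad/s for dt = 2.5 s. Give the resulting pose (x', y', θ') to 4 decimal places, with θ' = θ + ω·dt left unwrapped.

θ' = -0.5236 + 1.0·2.5 = 1.9764
R = v/ω = 1.5/1.0 = 1.5000
x' = -1.5 + 1.5000·(sin 1.9764 − sin -0.5236) = 0.6283
y' = 0.5 − 1.5000·(cos 1.9764 − cos -0.5236) = 2.3909

(0.6283, 2.3909, 1.9764)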